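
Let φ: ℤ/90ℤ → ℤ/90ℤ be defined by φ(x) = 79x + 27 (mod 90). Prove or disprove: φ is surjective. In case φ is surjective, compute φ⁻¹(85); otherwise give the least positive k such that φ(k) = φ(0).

By definition, surjectivity means every element of the codomain has a preimage under φ.
Since gcd(79, 90) = 1, 79 is invertible modulo 90. Euclid's algorithm: 90 = 1·79 + 11, 79 = 7·11 + 2, 11 = 5·2 + 1; back-substituting gives 1 = 49·79 − 43·90, so 79⁻¹ ≡ 49 (mod 90).
For any y ∈ ℤ/90ℤ, x = 49(y − 27) mod 90 satisfies φ(x) = 79·49(y − 27) + 27 ≡ y (since 79·49 ≡ 1 mod 90). So every y has a preimage.
Hence φ is surjective.
Since φ is surjective, we find φ⁻¹(85): we need 79x ≡ 85 − 27 ≡ 58 (mod 90). Using 79⁻¹ = 49: x ≡ 49·58 = 2842 = 31·90 + 52, so x = 52.
Check: φ(52) = 79·52 + 27 = 4135 = 45·90 + 85 ≡ 85 (mod 90).

52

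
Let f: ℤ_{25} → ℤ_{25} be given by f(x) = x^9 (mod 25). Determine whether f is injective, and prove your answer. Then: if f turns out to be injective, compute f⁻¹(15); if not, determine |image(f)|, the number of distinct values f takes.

21

f(0) = 0^9 = 0.
f(5): Repeated squaring mod 25: 5^1 ≡ 5, 5^2 ≡ 5² = 25 ≡ 0, 5^4 ≡ 0² = 0, 5^8 ≡ 0² = 0. Since 9 = 8 + 1, 5^9 ≡ 0·5: 0·5 = 0. So 5^9 ≡ 0 (mod 25).
So f(0) = f(5) = 0 while 0 ≠ 5, therefore f is not injective.
Since f is not injective, we determine |image(f)|. Computing x^9 mod 25 for each x (by repeated squaring, reducing mod 25 at every step), the values f(0), f(1), …, f(24) are: 0, 1, 12, 8, 19, 0, 21, 7, 3, 14, 0, 16, 2, 23, 9, 0, 11, 22, 18, 4, 0, 6, 17, 13, 24.
The distinct values are {0, 1, 2, 3, 4, 6, 7, 8, 9, 11, 12, 13, 14, 16, 17, 18, 19, 21, 22, 23, 24}; there are 21 of them.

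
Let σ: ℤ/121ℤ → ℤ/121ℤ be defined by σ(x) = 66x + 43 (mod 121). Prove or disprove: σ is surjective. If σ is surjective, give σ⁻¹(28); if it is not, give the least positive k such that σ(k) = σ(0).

Since gcd(66, 121) = 11, we have 66x ≡ 0 (mod 11) for all x, so σ(x) ≡ 10 (mod 11).
But 0 ≢ 10 (mod 11), so 0 ∈ ℤ/121ℤ has no preimage. Thus σ is not surjective.
Since σ is not surjective, we find the least positive k with σ(k) = σ(0): this means 66k ≡ 0 (mod 121), i.e. 121 ∣ 66k. Since gcd(66, 121) = 11, dividing through by 11 this holds exactly when 11 ∣ 6k, and as gcd(6, 11) = 1, exactly when 11 ∣ k.
The smallest positive such k is 11.

11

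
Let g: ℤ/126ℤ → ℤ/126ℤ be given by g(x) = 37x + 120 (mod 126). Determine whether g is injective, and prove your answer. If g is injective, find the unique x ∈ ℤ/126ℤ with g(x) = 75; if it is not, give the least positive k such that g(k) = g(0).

9

Suppose g(s) = g(t) in ℤ/126ℤ. Then 37s + 120 ≡ 37t + 120 (mod 126), so 37(s − t) ≡ 0 (mod 126).
Since gcd(37, 126) = 1, 37 is invertible modulo 126, thus s − t ≡ 0 (mod 126), i.e. s = t.
Thus g is injective.
We now compute 37⁻¹ mod 126 explicitly. Euclid's algorithm: 126 = 3·37 + 15, 37 = 2·15 + 7, 15 = 2·7 + 1; back-substituting gives 1 = 109·37 − 32·126, so 37⁻¹ ≡ 109 (mod 126).
Since g is injective, we compute g⁻¹(75): solve 37x + 120 ≡ 75 (mod 126), i.e. 37x ≡ 81 (mod 126).
Multiplying by 37⁻¹ = 109 gives x ≡ 109·81 = 8829 = 70·126 + 9 ≡ 9 (mod 126).
Check: g(9) = 37·9 + 120 = 453 = 3·126 + 75 ≡ 75 (mod 126).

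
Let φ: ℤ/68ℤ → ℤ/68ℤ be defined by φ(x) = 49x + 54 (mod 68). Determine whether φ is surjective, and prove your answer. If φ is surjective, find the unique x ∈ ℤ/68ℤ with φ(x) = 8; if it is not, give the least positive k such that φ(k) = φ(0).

6

By definition, φ is surjective if every y in the codomain equals φ(x) for some x in the domain.
Since gcd(49, 68) = 1, 49 is invertible modulo 68. Euclid's algorithm: 68 = 1·49 + 19, 49 = 2·19 + 11, 19 = 1·11 + 8, 11 = 1·8 + 3, 8 = 2·3 + 2, 3 = 1·2 + 1; back-substituting gives 1 = 25·49 − 18·68, so 49⁻¹ ≡ 25 (mod 68).
Then y ↦ 25(y − 54) is a two-sided inverse to φ, so every y ∈ ℤ/68ℤ has a preimage.
So φ is surjective.
Since φ is surjective, we compute φ⁻¹(8): solve 49x + 54 ≡ 8 (mod 68), i.e. 49x ≡ 22 (mod 68).
Multiplying by 49⁻¹ = 25 gives x ≡ 25·22 = 550 = 8·68 + 6 ≡ 6 (mod 68).
Check: φ(6) = 49·6 + 54 = 348 = 5·68 + 8 ≡ 8 (mod 68).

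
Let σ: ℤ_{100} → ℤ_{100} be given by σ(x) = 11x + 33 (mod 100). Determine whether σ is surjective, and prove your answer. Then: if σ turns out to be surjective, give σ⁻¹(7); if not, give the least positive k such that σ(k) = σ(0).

By definition, surjectivity means every element of the codomain has a preimage under σ.
Since gcd(11, 100) = 1, 11 is invertible modulo 100. Euclid's algorithm: 100 = 9·11 + 1; back-substituting gives 1 = 91·11 − 10·100, so 11⁻¹ ≡ 91 (mod 100).
Then y ↦ 91(y − 33) is a two-sided inverse to σ, so every y ∈ ℤ_{100} has a preimage.
So σ is surjective.
Since σ is surjective, we compute σ⁻¹(7): solve 11x + 33 ≡ 7 (mod 100), i.e. 11x ≡ 74 (mod 100).
Multiplying by 11⁻¹ = 91 gives x ≡ 91·74 = 6734 = 67·100 + 34 ≡ 34 (mod 100).
Check: σ(34) = 11·34 + 33 = 407 = 4·100 + 7 ≡ 7 (mod 100).

34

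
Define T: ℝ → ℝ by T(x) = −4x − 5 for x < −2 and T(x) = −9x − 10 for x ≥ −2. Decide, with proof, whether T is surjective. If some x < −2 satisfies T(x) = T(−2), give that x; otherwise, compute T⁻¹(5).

-13/4

Both pieces are strictly decreasing (slopes −4 and −9), so each is injective on its own interval.
The left piece maps (−∞, −2) onto (3, ∞); the right piece maps [−2, ∞) onto (−∞, 8].
The union (3, ∞) ∪ (−∞, 8] covers ℝ, so T is surjective.
For the follow-up: the images overlap, so an x < −2 with T(x) = T(−2) exists. T(−2) = 8; solving −4x − 5 = 8 for x < −2 gives x = (8 + 5)/(−4) = −13/4.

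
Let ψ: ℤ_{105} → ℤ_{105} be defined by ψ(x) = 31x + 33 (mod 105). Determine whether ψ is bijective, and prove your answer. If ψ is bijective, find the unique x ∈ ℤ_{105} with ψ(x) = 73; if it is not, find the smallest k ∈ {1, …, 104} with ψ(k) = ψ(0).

25

Recall that ψ is injective if ψ(u) = ψ(v) implies u = v.
Suppose ψ(u) = ψ(v) in ℤ_{105}. Then 31u + 33 ≡ 31v + 33 (mod 105), so 31(u − v) ≡ 0 (mod 105).
Since gcd(31, 105) = 1, 31 is invertible modulo 105, thus u − v ≡ 0 (mod 105), i.e. u = v.
We now compute 31⁻¹ mod 105 explicitly. Euclid's algorithm: 105 = 3·31 + 12, 31 = 2·12 + 7, 12 = 1·7 + 5, 7 = 1·5 + 2, 5 = 2·2 + 1; back-substituting gives 1 = 61·31 − 18·105, so 31⁻¹ ≡ 61 (mod 105).
Then y ↦ 61(y − 33) is a two-sided inverse to ψ, so every y ∈ ℤ_{105} has a preimage.
Hence ψ is bijective.
Since ψ is bijective, we compute ψ⁻¹(73): solve 31x + 33 ≡ 73 (mod 105), i.e. 31x ≡ 40 (mod 105).
Multiplying by 31⁻¹ = 61 gives x ≡ 61·40 = 2440 = 23·105 + 25 ≡ 25 (mod 105).
Check: ψ(25) = 31·25 + 33 = 808 = 7·105 + 73 ≡ 73 (mod 105).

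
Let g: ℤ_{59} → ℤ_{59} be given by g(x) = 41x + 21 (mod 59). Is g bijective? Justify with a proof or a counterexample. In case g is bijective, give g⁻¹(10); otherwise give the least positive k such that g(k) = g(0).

17

By definition, g is injective when g(s) = g(t) forces s = t.
If g(s) = g(t), then 41s ≡ 41t (mod 59). Because gcd(41, 59) = 1, we may cancel 41 to get s ≡ t (mod 59).
We now compute 41⁻¹ mod 59 explicitly. Euclid's algorithm: 59 = 1·41 + 18, 41 = 2·18 + 5, 18 = 3·5 + 3, 5 = 1·3 + 2, 3 = 1·2 + 1; back-substituting gives 1 = 36·41 − 25·59, so 41⁻¹ ≡ 36 (mod 59).
For any y ∈ ℤ_{59}, x = 36(y − 21) mod 59 satisfies g(x) = 41·36(y − 21) + 21 ≡ y (since 41·36 ≡ 1 mod 59). So every y has a preimage.
Hence g is bijective.
Since g is bijective, we compute g⁻¹(10): solve 41x + 21 ≡ 10 (mod 59), i.e. 41x ≡ 48 (mod 59).
Multiplying by 41⁻¹ = 36 gives x ≡ 36·48 = 1728 = 29·59 + 17 ≡ 17 (mod 59).
Check: g(17) = 41·17 + 21 = 718 = 12·59 + 10 ≡ 10 (mod 59).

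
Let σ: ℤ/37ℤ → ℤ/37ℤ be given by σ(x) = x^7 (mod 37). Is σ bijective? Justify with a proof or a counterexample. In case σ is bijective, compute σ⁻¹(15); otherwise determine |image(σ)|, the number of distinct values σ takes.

Since 37 is prime, the nonzero elements of ℤ/37ℤ form a cyclic group of order 36.
As gcd(7, 36) = 1, raising to the 7th power is a bijection on this group: if a^7 ≡ b^7 then (ab^{−1})^7 = 1, and the only element of order dividing gcd(7, 36) = 1 is 1, so a = b.
With σ(0) = 0 this makes σ injective on all of ℤ/37ℤ, hence bijective (finite equal-size domain and codomain). In particular σ is bijective.
Since σ is bijective, we find the preimage of 15. The inverse of x ↦ x^7 on (ℤ/37ℤ)^× is x ↦ x^31, because 7·31 = 217 = 6·36 + 1 ≡ 1 (mod 36) and x^{36} = 1 for x ≠ 0 (Fermat). So σ⁻¹(15) = 15^31 mod 37.
Repeated squaring mod 37: 15^1 ≡ 15, 15^2 ≡ 15² = 225 ≡ 3, 15^4 ≡ 3² = 9, 15^8 ≡ 9² = 81 ≡ 7, 15^16 ≡ 7² = 49 ≡ 12. Since 31 = 16 + 8 + 4 + 2 + 1, 15^31 ≡ 12·7·9·3·15: 12·7 = 84 ≡ 10, then 10·9 = 90 ≡ 16, then 16·3 = 48 ≡ 11, then 11·15 = 165 ≡ 17. So 15^31 ≡ 17 (mod 37).
Hence σ⁻¹(15) = 17.

17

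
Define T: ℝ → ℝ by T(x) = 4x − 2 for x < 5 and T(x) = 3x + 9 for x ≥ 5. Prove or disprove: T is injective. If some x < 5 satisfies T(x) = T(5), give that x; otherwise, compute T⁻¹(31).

Both pieces are strictly increasing (slopes 4 and 3), so each is injective on its own interval.
The left piece maps (−∞, 5) onto (−∞, 18); the right piece maps [5, ∞) onto [24, ∞).
These images are disjoint, so no value is attained by both pieces. Therefore T is injective.
Because the two images are disjoint, no x < 5 has T(x) = T(5), so we compute T⁻¹(31): 31 lies in [24, ∞), so solve 3x + 9 = 31: x = (31 − 9)/3 = 22/3.

22/3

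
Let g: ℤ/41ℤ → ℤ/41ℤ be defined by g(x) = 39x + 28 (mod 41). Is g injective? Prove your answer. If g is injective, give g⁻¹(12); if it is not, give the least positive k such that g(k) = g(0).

If g(a) = g(b), then 39a ≡ 39b (mod 41). Because gcd(39, 41) = 1, we may cancel 39 to get a ≡ b (mod 41).
Thus g is injective.
We now compute 39⁻¹ mod 41 explicitly. Euclid's algorithm: 41 = 1·39 + 2, 39 = 19·2 + 1; back-substituting gives 1 = 20·39 − 19·41, so 39⁻¹ ≡ 20 (mod 41).
Since g is injective, we find g⁻¹(12): we need 39x ≡ 12 − 28 ≡ 25 (mod 41). Using 39⁻¹ = 20: x ≡ 20·25 = 500 = 12·41 + 8, so x = 8.
Check: g(8) = 39·8 + 28 = 340 = 8·41 + 12 ≡ 12 (mod 41).

8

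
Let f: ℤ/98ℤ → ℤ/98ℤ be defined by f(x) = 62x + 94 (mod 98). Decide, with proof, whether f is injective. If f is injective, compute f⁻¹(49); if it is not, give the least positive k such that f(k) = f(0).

49

We have gcd(62, 98) = 2 > 1. Taking a = 0 and b = 49: f(0) = 94 and f(49) = 62·49 + 94 = 3132 ≡ 94 (mod 98).
So f(0) = f(49) while 0 ≠ 49, therefore f is not injective.
Since f is not injective, we find the least positive k with f(k) = f(0): this means 62k ≡ 0 (mod 98), i.e. 98 ∣ 62k. Since gcd(62, 98) = 2, dividing through by 2 this holds exactly when 49 ∣ 31k, and as gcd(31, 49) = 1, exactly when 49 ∣ k.
The smallest positive such k is 49.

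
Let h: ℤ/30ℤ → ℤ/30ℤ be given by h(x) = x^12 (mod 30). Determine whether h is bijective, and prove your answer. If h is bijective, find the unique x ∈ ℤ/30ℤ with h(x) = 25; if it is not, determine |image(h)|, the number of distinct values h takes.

8

h(2): Repeated squaring mod 30: 2^1 ≡ 2, 2^2 ≡ 2² = 4, 2^4 ≡ 4² = 16, 2^8 ≡ 16² = 256 ≡ 16. Since 12 = 8 + 4, 2^12 ≡ 16·16: 16·16 = 256 ≡ 16. So 2^12 ≡ 16 (mod 30).
h(4): Repeated squaring mod 30: 4^1 ≡ 4, 4^2 ≡ 4² = 16, 4^4 ≡ 16² = 256 ≡ 16, 4^8 ≡ 16² = 256 ≡ 16. Since 12 = 8 + 4, 4^12 ≡ 16·16: 16·16 = 256 ≡ 16. So 4^12 ≡ 16 (mod 30).
So h(2) = h(4) = 16 while 2 ≠ 4, thus h is not injective, hence not bijective.
Since h is not bijective, we determine |image(h)|. Computing x^12 mod 30 for each x (by repeated squaring, reducing mod 30 at every step), the values h(0), h(1), …, h(29) are: 0, 1, 16, 21, 16, 25, 6, 1, 16, 21, 10, 1, 6, 1, 16, 15, 16, 1, 6, 1, 10, 21, 16, 1, 6, 25, 16, 21, 16, 1.
The distinct values are {0, 1, 6, 10, 15, 16, 21, 25}; there are 8 of them.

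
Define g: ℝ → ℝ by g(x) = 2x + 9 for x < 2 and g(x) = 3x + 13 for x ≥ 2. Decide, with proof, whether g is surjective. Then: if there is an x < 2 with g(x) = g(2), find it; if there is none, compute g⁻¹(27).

14/3

Both pieces are strictly increasing (slopes 2 and 3), so each is injective on its own interval.
The left piece maps (−∞, 2) onto (−∞, 13); the right piece maps [2, ∞) onto [19, ∞).
The union (−∞, 13) ∪ [19, ∞) omits the interval between 13 and 19; in particular 13 has no preimage. So g is not surjective.
Because the two images are disjoint, no x < 2 has g(x) = g(2), so we compute g⁻¹(27): 27 lies in [19, ∞), so solve 3x + 13 = 27: x = (27 − 13)/3 = 14/3.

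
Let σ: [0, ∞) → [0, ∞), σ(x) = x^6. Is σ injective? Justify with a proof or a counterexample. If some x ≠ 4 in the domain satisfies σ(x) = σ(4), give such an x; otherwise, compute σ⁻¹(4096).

On [0, ∞), x ↦ x^6 is strictly increasing, so σ(x_1) = σ(x_2) forces x_1 = x_2. Thus σ is injective.
Since x ↦ x^6 is strictly increasing on [0, ∞), it is injective there, so no x ≠ 4 in the domain has σ(x) = σ(4). We therefore compute σ⁻¹(4096) = 4096^{1/6} = 4 (indeed 4^6 = 4096).

4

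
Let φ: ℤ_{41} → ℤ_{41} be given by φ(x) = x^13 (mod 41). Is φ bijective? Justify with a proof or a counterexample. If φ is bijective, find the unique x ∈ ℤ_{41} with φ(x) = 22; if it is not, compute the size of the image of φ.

17

Since 41 is prime, the nonzero elements of ℤ_{41} form a cyclic group of order 40.
As gcd(13, 40) = 1, raising to the 13th power is a bijection on this group: if a^13 ≡ b^13 then (ab^{−1})^13 = 1, and the only element of order dividing gcd(13, 40) = 1 is 1, so a = b.
With φ(0) = 0 this makes φ injective on all of ℤ_{41}, hence bijective (finite equal-size domain and codomain). In particular φ is bijective.
Since φ is bijective, we find the preimage of 22. The inverse of x ↦ x^13 on (ℤ_{41})^× is x ↦ x^37, because 13·37 = 481 = 12·40 + 1 ≡ 1 (mod 40) and x^{40} = 1 for x ≠ 0 (Fermat). So φ⁻¹(22) = 22^37 mod 41.
Repeated squaring mod 41: 22^1 ≡ 22, 22^2 ≡ 22² = 484 ≡ 33, 22^4 ≡ 33² = 1089 ≡ 23, 22^8 ≡ 23² = 529 ≡ 37, 22^16 ≡ 37² = 1369 ≡ 16, 22^32 ≡ 16² = 256 ≡ 10. Since 37 = 32 + 4 + 1, 22^37 ≡ 10·23·22: 10·23 = 230 ≡ 25, then 25·22 = 550 ≡ 17. So 22^37 ≡ 17 (mod 41).
Hence φ⁻¹(22) = 17.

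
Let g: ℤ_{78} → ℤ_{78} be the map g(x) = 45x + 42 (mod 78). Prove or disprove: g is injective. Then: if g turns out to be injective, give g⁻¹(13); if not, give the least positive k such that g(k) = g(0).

We have gcd(45, 78) = 3 > 1. Taking u = 0 and v = 26: g(0) = 42 and g(26) = 45·26 + 42 = 1212 ≡ 42 (mod 78).
So g(0) = g(26) while 0 ≠ 26, hence g is not injective.
Since g is not injective, we find the least positive k with g(k) = g(0): this means 45k ≡ 0 (mod 78), i.e. 78 ∣ 45k. Since gcd(45, 78) = 3, dividing through by 3 this holds exactly when 26 ∣ 15k, and as gcd(15, 26) = 1, exactly when 26 ∣ k.
The smallest positive such k is 26.

26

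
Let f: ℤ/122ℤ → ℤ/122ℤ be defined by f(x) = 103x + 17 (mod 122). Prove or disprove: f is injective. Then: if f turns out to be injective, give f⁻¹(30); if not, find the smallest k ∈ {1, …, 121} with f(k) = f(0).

Recall that f is injective if f(s) = f(t) implies s = t.
If f(s) = f(t), then 103s ≡ 103t (mod 122). Because gcd(103, 122) = 1, we may cancel 103 to get s ≡ t (mod 122).
Hence f is injective.
We now compute 103⁻¹ mod 122 explicitly. Euclid's algorithm: 122 = 1·103 + 19, 103 = 5·19 + 8, 19 = 2·8 + 3, 8 = 2·3 + 2, 3 = 1·2 + 1; back-substituting gives 1 = 77·103 − 65·122, so 103⁻¹ ≡ 77 (mod 122).
Since f is injective, we compute f⁻¹(30): solve 103x + 17 ≡ 30 (mod 122), i.e. 103x ≡ 13 (mod 122).
Multiplying by 103⁻¹ = 77 gives x ≡ 77·13 = 1001 = 8·122 + 25 ≡ 25 (mod 122).
Check: f(25) = 103·25 + 17 = 2592 = 21·122 + 30 ≡ 30 (mod 122).

25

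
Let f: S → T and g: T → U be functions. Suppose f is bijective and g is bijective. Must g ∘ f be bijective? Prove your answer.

Injectivity: if g(f(a)) = g(f(b)) then f(a) = f(b) (g injective) so a = b (f injective).
Surjectivity: for c ∈ U pick b with g(b) = c, then a with f(a) = b; then (g ∘ f)(a) = c.
Therefore g ∘ f is bijective.

bijective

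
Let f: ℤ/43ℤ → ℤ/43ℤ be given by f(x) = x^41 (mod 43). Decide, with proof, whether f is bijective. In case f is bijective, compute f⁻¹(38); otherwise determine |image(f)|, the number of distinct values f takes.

17

Since 43 is prime, the nonzero elements of ℤ/43ℤ form a cyclic group of order 42.
As gcd(41, 42) = 1, raising to the 41st power is a bijection on this group: if a^41 ≡ b^41 then (ab^{−1})^41 = 1, and the only element of order dividing gcd(41, 42) = 1 is 1, so a = b.
With f(0) = 0 this makes f injective on all of ℤ/43ℤ, hence bijective (finite equal-size domain and codomain). In particular f is bijective.
Since f is bijective, we find the preimage of 38. The inverse of x ↦ x^41 on (ℤ/43ℤ)^× is x ↦ x^41, because 41·41 = 1681 = 40·42 + 1 ≡ 1 (mod 42) and x^{42} = 1 for x ≠ 0 (Fermat). So f⁻¹(38) = 38^41 mod 43.
Repeated squaring mod 43: 38^1 ≡ 38, 38^2 ≡ 38² = 1444 ≡ 25, 38^4 ≡ 25² = 625 ≡ 23, 38^8 ≡ 23² = 529 ≡ 13, 38^16 ≡ 13² = 169 ≡ 40, 38^32 ≡ 40² = 1600 ≡ 9. Since 41 = 32 + 8 + 1, 38^41 ≡ 9·13·38: 9·13 = 117 ≡ 31, then 31·38 = 1178 ≡ 17. So 38^41 ≡ 17 (mod 43).
Hence f⁻¹(38) = 17.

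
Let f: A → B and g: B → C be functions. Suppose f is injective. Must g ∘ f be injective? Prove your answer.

not injective

No. Take A = B = C = {1, 2}, f = identity (injective), and g(x) = 1 for every x.
Then (g ∘ f)(1) = 1 = (g ∘ f)(2) with 1 ≠ 2, so g ∘ f is not injective.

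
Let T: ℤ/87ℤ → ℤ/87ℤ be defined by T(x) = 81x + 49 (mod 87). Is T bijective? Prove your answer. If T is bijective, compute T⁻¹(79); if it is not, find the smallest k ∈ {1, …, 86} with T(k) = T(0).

29

We have gcd(81, 87) = 3 > 1. Taking u = 0 and v = 29: T(0) = 49 and T(29) = 81·29 + 49 = 2398 ≡ 49 (mod 87).
So T(0) = T(29) while 0 ≠ 29, so T is not injective, hence not bijective.
Since T is not bijective, we find the least positive k with T(k) = T(0): this means 81k ≡ 0 (mod 87), i.e. 87 ∣ 81k. Since gcd(81, 87) = 3, dividing through by 3 this holds exactly when 29 ∣ 27k, and as gcd(27, 29) = 1, exactly when 29 ∣ k.
The smallest positive such k is 29.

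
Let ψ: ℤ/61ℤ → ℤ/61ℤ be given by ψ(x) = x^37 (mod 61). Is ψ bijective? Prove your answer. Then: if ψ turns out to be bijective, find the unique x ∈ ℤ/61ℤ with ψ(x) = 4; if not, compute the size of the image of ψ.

19

Since 61 is prime, the nonzero elements of ℤ/61ℤ form a cyclic group of order 60.
As gcd(37, 60) = 1, raising to the 37th power is a bijection on this group: if u^37 ≡ v^37 then (uv^{−1})^37 = 1, and the only element of order dividing gcd(37, 60) = 1 is 1, so u = v.
With ψ(0) = 0 this makes ψ injective on all of ℤ/61ℤ, hence bijective (finite equal-size domain and codomain). In particular ψ is bijective.
Since ψ is bijective, we find the preimage of 4. The inverse of x ↦ x^37 on (ℤ/61ℤ)^× is x ↦ x^13, because 37·13 = 481 = 8·60 + 1 ≡ 1 (mod 60) and x^{60} = 1 for x ≠ 0 (Fermat). So ψ⁻¹(4) = 4^13 mod 61.
Repeated squaring mod 61: 4^1 ≡ 4, 4^2 ≡ 4² = 16, 4^4 ≡ 16² = 256 ≡ 12, 4^8 ≡ 12² = 144 ≡ 22. Since 13 = 8 + 4 + 1, 4^13 ≡ 22·12·4: 22·12 = 264 ≡ 20, then 20·4 = 80 ≡ 19. So 4^13 ≡ 19 (mod 61).
Hence ψ⁻¹(4) = 19.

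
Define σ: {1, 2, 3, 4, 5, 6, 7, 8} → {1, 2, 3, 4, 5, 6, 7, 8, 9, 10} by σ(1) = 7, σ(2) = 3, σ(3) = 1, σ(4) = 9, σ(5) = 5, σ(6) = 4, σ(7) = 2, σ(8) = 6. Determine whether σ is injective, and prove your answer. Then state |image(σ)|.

8

The values σ(1), …, σ(8) are 7, 3, 1, 9, 5, 4, 2, 6 — all distinct.
So σ(x_1) = σ(x_2) only when x_1 = x_2, and σ is injective.
The image of σ is {1, 2, 3, 4, 5, 6, 7, 9}, which has 8 elements.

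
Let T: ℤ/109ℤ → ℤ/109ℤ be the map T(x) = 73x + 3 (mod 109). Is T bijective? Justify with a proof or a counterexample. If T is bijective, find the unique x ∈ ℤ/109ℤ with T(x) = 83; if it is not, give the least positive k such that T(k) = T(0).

22

Recall that T is injective when T(u) = T(v) forces u = v.
If T(u) = T(v), then 73u ≡ 73v (mod 109). Because gcd(73, 109) = 1, we may cancel 73 to get u ≡ v (mod 109).
We now compute 73⁻¹ mod 109 explicitly. Euclid's algorithm: 109 = 1·73 + 36, 73 = 2·36 + 1; back-substituting gives 1 = 3·73 − 2·109, so 73⁻¹ ≡ 3 (mod 109).
For any y ∈ ℤ/109ℤ, x = 3(y − 3) mod 109 satisfies T(x) = 73·3(y − 3) + 3 ≡ y (since 73·3 ≡ 1 mod 109). So every y has a preimage.
So T is bijective.
Since T is bijective, we find T⁻¹(83): we need 73x ≡ 83 − 3 ≡ 80 (mod 109). Using 73⁻¹ = 3: x ≡ 3·80 = 240 = 2·109 + 22, so x = 22.
Check: T(22) = 73·22 + 3 = 1609 = 14·109 + 83 ≡ 83 (mod 109).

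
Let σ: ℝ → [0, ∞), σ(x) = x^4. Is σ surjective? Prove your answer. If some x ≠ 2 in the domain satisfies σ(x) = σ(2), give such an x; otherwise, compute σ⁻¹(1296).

For any y ∈ [0, ∞), x = y^{1/4} ∈ ℝ satisfies x^4 = y, so σ is surjective.
For the follow-up, such an x exists: taking x = −2 ∈ ℝ gives σ(−2) = 16 = σ(2) with −2 ≠ 2.

-2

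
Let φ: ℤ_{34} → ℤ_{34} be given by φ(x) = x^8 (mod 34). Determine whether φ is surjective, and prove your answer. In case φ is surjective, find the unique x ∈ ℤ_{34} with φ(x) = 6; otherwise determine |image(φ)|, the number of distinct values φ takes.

6

φ(2): Repeated squaring mod 34: 2^1 ≡ 2, 2^2 ≡ 2² = 4, 2^4 ≡ 4² = 16, 2^8 ≡ 16² = 256 ≡ 18. So 2^8 ≡ 18 (mod 34).
φ(4): Repeated squaring mod 34: 4^1 ≡ 4, 4^2 ≡ 4² = 16, 4^4 ≡ 16² = 256 ≡ 18, 4^8 ≡ 18² = 324 ≡ 18. So 4^8 ≡ 18 (mod 34).
So φ(2) = φ(4) = 18 while 2 ≠ 4, so φ is not injective.
A non-injective map from the 34-element set ℤ_{34} to itself takes at most 33 distinct values, so it cannot be surjective. So φ is not surjective.
Since φ is not surjective, we determine |image(φ)|. Computing x^8 mod 34 for each x (by repeated squaring, reducing mod 34 at every step), the values φ(0), φ(1), …, φ(33) are: 0, 1, 18, 33, 18, 33, 16, 33, 18, 1, 16, 33, 16, 1, 16, 1, 18, 17, 18, 1, 16, 1, 16, 33, 16, 1, 18, 33, 16, 33, 18, 33, 18, 1.
The distinct values are {0, 1, 16, 17, 18, 33}; there are 6 of them.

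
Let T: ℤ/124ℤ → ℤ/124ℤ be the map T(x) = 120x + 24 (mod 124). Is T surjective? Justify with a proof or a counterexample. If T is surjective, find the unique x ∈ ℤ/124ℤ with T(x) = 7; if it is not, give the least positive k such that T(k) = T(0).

Since gcd(120, 124) = 4, we have 120x ≡ 0 (mod 4) for all x, so T(x) ≡ 0 (mod 4).
But 1 ≢ 0 (mod 4), so 1 ∈ ℤ/124ℤ has no preimage. Hence T is not surjective.
Since T is not surjective, we find the least positive k with T(k) = T(0): this means 120k ≡ 0 (mod 124), i.e. 124 ∣ 120k. Since gcd(120, 124) = 4, dividing through by 4 this holds exactly when 31 ∣ 30k, and as gcd(30, 31) = 1, exactly when 31 ∣ k.
The smallest positive such k is 31.

31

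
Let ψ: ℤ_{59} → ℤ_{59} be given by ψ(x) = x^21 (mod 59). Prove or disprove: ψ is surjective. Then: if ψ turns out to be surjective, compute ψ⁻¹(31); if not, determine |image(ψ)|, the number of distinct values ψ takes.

34

Since 59 is prime, the nonzero elements of ℤ_{59} form a cyclic group of order 58.
As gcd(21, 58) = 1, raising to the 21st power is a bijection on this group: if a^21 ≡ b^21 then (ab^{−1})^21 = 1, and the only element of order dividing gcd(21, 58) = 1 is 1, so a = b.
With ψ(0) = 0 this makes ψ injective on all of ℤ_{59}, hence bijective (finite equal-size domain and codomain). In particular ψ is surjective.
Since ψ is surjective, we find the preimage of 31. The inverse of x ↦ x^21 on (ℤ_{59})^× is x ↦ x^47, because 21·47 = 987 = 17·58 + 1 ≡ 1 (mod 58) and x^{58} = 1 for x ≠ 0 (Fermat). So ψ⁻¹(31) = 31^47 mod 59.
Repeated squaring mod 59: 31^1 ≡ 31, 31^2 ≡ 31² = 961 ≡ 17, 31^4 ≡ 17² = 289 ≡ 53, 31^8 ≡ 53² = 2809 ≡ 36, 31^16 ≡ 36² = 1296 ≡ 57, 31^32 ≡ 57² = 3249 ≡ 4. Since 47 = 32 + 8 + 4 + 2 + 1, 31^47 ≡ 4·36·53·17·31: 4·36 = 144 ≡ 26, then 26·53 = 1378 ≡ 21, then 21·17 = 357 ≡ 3, then 3·31 = 93 ≡ 34. So 31^47 ≡ 34 (mod 59).
Hence ψ⁻¹(31) = 34.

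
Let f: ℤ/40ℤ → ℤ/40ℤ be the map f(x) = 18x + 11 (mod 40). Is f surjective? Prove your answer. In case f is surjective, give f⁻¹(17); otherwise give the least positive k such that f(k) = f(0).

20

Since gcd(18, 40) = 2, we have 18x ≡ 0 (mod 2) for all x, so f(x) ≡ 1 (mod 2).
But 0 ≢ 1 (mod 2), so 0 ∈ ℤ/40ℤ has no preimage. Therefore f is not surjective.
Since f is not surjective, we find the least positive k with f(k) = f(0): this means 18k ≡ 0 (mod 40), i.e. 40 ∣ 18k. Since gcd(18, 40) = 2, dividing through by 2 this holds exactly when 20 ∣ 9k, and as gcd(9, 20) = 1, exactly when 20 ∣ k.
The smallest positive such k is 20.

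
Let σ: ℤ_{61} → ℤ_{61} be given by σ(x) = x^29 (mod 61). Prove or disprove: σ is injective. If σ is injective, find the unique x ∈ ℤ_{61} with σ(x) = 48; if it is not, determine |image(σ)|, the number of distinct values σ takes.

14

Since 61 is prime, the nonzero elements of ℤ_{61} form a cyclic group of order 60.
As gcd(29, 60) = 1, raising to the 29th power is a bijection on this group: if a^29 ≡ b^29 then (ab^{−1})^29 = 1, and the only element of order dividing gcd(29, 60) = 1 is 1, so a = b.
With σ(0) = 0 this makes σ injective on all of ℤ_{61}, hence bijective (finite equal-size domain and codomain). In particular σ is injective.
Since σ is injective, we find the preimage of 48. The inverse of x ↦ x^29 on (ℤ_{61})^× is x ↦ x^29, because 29·29 = 841 = 14·60 + 1 ≡ 1 (mod 60) and x^{60} = 1 for x ≠ 0 (Fermat). So σ⁻¹(48) = 48^29 mod 61.
Repeated squaring mod 61: 48^1 ≡ 48, 48^2 ≡ 48² = 2304 ≡ 47, 48^4 ≡ 47² = 2209 ≡ 13, 48^8 ≡ 13² = 169 ≡ 47, 48^16 ≡ 47² = 2209 ≡ 13. Since 29 = 16 + 8 + 4 + 1, 48^29 ≡ 13·47·13·48: 13·47 = 611 ≡ 1, then 1·13 = 13, then 13·48 = 624 ≡ 14. So 48^29 ≡ 14 (mod 61).
Hence σ⁻¹(48) = 14.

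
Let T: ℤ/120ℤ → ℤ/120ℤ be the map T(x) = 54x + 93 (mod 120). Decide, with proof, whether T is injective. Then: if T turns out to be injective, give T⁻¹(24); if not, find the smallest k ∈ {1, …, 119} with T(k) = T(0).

20

We have gcd(54, 120) = 6 > 1. Taking x_1 = 0 and x_2 = 20: T(0) = 93 and T(20) = 54·20 + 93 = 1173 ≡ 93 (mod 120).
So T(0) = T(20) while 0 ≠ 20, so T is not injective.
Since T is not injective, we find the least positive k with T(k) = T(0): this means 54k ≡ 0 (mod 120), i.e. 120 ∣ 54k. Since gcd(54, 120) = 6, dividing through by 6 this holds exactly when 20 ∣ 9k, and as gcd(9, 20) = 1, exactly when 20 ∣ k.
The smallest positive such k is 20.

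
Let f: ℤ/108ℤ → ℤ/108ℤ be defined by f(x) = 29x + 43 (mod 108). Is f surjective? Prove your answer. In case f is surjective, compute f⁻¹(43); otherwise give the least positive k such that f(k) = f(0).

Since gcd(29, 108) = 1, 29 is invertible modulo 108. Euclid's algorithm: 108 = 3·29 + 21, 29 = 1·21 + 8, 21 = 2·8 + 5, 8 = 1·5 + 3, 5 = 1·3 + 2, 3 = 1·2 + 1; back-substituting gives 1 = 41·29 − 11·108, so 29⁻¹ ≡ 41 (mod 108).
Then y ↦ 41(y − 43) is a two-sided inverse to f, so every y ∈ ℤ/108ℤ has a preimage.
So f is surjective.
Since f is surjective, we compute f⁻¹(43): solve 29x + 43 ≡ 43 (mod 108), i.e. 29x ≡ 0 (mod 108).
Multiplying by 29⁻¹ = 41 gives x ≡ 41·0 = 0 ≡ 0 (mod 108).
Check: f(0) = 29·0 + 43 = 43 ≡ 43 (mod 108).

0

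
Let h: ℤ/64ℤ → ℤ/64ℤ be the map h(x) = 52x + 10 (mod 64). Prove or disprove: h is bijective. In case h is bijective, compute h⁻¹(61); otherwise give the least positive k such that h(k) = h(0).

We have gcd(52, 64) = 4 > 1. Taking u = 0 and v = 16: h(0) = 10 and h(16) = 52·16 + 10 = 842 ≡ 10 (mod 64).
So h(0) = h(16) while 0 ≠ 16, so h is not injective, hence not bijective.
Since h is not bijective, we find the least positive k with h(k) = h(0): this means 52k ≡ 0 (mod 64), i.e. 64 ∣ 52k. Since gcd(52, 64) = 4, dividing through by 4 this holds exactly when 16 ∣ 13k, and as gcd(13, 16) = 1, exactly when 16 ∣ k.
The smallest positive such k is 16.

16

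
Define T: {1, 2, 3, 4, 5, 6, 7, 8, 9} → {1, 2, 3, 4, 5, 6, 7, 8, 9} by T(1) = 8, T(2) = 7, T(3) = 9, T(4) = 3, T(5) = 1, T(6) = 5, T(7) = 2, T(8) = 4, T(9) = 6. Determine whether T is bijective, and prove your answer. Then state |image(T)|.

9

The values 8, 7, 9, 3, 1, 5, 2, 4, 6 are a permutation of {1, 2, 3, 4, 5, 6, 7, 8, 9}: each element appears exactly once.
So T is injective and surjective, hence bijective.
The image of T is {1, 2, 3, 4, 5, 6, 7, 8, 9}, which has 9 elements.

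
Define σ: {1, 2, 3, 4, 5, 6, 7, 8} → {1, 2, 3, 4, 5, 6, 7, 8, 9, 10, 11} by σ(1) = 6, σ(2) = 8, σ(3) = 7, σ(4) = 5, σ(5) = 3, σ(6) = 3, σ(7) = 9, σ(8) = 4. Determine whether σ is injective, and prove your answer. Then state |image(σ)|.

7

σ(5) = 3 = σ(6) with 5 ≠ 6, so σ is not injective.
The image of σ is {3, 4, 5, 6, 7, 8, 9}, which has 7 elements.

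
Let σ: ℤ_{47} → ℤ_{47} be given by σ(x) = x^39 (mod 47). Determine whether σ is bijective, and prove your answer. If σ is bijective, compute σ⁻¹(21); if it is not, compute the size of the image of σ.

7

Since 47 is prime, the nonzero elements of ℤ_{47} form a cyclic group of order 46.
As gcd(39, 46) = 1, raising to the 39th power is a bijection on this group: if a^39 ≡ b^39 then (ab^{−1})^39 = 1, and the only element of order dividing gcd(39, 46) = 1 is 1, so a = b.
With σ(0) = 0 this makes σ injective on all of ℤ_{47}, hence bijective (finite equal-size domain and codomain). In particular σ is bijective.
Since σ is bijective, we find the preimage of 21. The inverse of x ↦ x^39 on (ℤ_{47})^× is x ↦ x^13, because 39·13 = 507 = 11·46 + 1 ≡ 1 (mod 46) and x^{46} = 1 for x ≠ 0 (Fermat). So σ⁻¹(21) = 21^13 mod 47.
Repeated squaring mod 47: 21^1 ≡ 21, 21^2 ≡ 21² = 441 ≡ 18, 21^4 ≡ 18² = 324 ≡ 42, 21^8 ≡ 42² = 1764 ≡ 25. Since 13 = 8 + 4 + 1, 21^13 ≡ 25·42·21: 25·42 = 1050 ≡ 16, then 16·21 = 336 ≡ 7. So 21^13 ≡ 7 (mod 47).
Hence σ⁻¹(21) = 7.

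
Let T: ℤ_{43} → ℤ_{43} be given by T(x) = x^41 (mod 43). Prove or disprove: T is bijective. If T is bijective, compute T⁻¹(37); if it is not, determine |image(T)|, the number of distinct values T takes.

Since 43 is prime, the nonzero elements of ℤ_{43} form a cyclic group of order 42.
As gcd(41, 42) = 1, raising to the 41st power is a bijection on this group: if x_1^41 ≡ x_2^41 then (x_1x_2^{−1})^41 = 1, and the only element of order dividing gcd(41, 42) = 1 is 1, so x_1 = x_2.
With T(0) = 0 this makes T injective on all of ℤ_{43}, hence bijective (finite equal-size domain and codomain). In particular T is bijective.
Since T is bijective, we find the preimage of 37. The inverse of x ↦ x^41 on (ℤ_{43})^× is x ↦ x^41, because 41·41 = 1681 = 40·42 + 1 ≡ 1 (mod 42) and x^{42} = 1 for x ≠ 0 (Fermat). So T⁻¹(37) = 37^41 mod 43.
Repeated squaring mod 43: 37^1 ≡ 37, 37^2 ≡ 37² = 1369 ≡ 36, 37^4 ≡ 36² = 1296 ≡ 6, 37^8 ≡ 6² = 36, 37^16 ≡ 36² = 1296 ≡ 6, 37^32 ≡ 6² = 36. Since 41 = 32 + 8 + 1, 37^41 ≡ 36·36·37: 36·36 = 1296 ≡ 6, then 6·37 = 222 ≡ 7. So 37^41 ≡ 7 (mod 43).
Hence T⁻¹(37) = 7.

7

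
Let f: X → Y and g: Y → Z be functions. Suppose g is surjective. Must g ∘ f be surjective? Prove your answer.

No. Take X = {1}, Y = Z = {1, 2, 3, 4}, f(1) = 1, and g = identity (surjective).
Then (g ∘ f)(1) = 1, and 4 ∈ Z has no preimage under g ∘ f, so g ∘ f is not surjective.

not surjective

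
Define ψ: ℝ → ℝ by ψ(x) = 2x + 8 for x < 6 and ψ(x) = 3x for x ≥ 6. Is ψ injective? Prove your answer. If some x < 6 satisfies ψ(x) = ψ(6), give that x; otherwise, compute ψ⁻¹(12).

5

Both pieces are strictly increasing (slopes 2 and 3), so each is injective on its own interval.
The left piece maps (−∞, 6) onto (−∞, 20); the right piece maps [6, ∞) onto [18, ∞).
These images overlap. In particular ψ(6) = 18 (right piece), and solving 2x + 8 = 18 on the left piece gives x = 5 < 6.
So ψ(5) = ψ(6) with 5 ≠ 6, and ψ is not injective. This x = 5 is the requested value below 6.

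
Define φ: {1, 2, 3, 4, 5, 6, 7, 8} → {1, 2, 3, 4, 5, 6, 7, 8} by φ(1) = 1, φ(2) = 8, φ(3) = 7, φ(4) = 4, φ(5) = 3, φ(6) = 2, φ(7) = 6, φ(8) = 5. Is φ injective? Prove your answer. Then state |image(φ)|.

The values φ(1), …, φ(8) are 1, 8, 7, 4, 3, 2, 6, 5 — all distinct.
So φ(s) = φ(t) only when s = t, and φ is injective.
The image of φ is {1, 2, 3, 4, 5, 6, 7, 8}, which has 8 elements.

8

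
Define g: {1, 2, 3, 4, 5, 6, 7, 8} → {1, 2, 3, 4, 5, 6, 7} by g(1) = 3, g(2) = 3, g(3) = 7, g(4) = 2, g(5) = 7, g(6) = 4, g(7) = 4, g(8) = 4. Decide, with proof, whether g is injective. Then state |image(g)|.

g(1) = 3 = g(2) with 1 ≠ 2, so g is not injective.
The image of g is {2, 3, 4, 7}, which has 4 elements.

4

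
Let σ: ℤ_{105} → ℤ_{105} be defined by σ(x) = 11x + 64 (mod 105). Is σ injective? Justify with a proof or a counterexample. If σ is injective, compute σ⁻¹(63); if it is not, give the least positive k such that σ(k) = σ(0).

If σ(a) = σ(b), then 11a ≡ 11b (mod 105). Because gcd(11, 105) = 1, we may cancel 11 to get a ≡ b (mod 105).
Thus σ is injective.
We now compute 11⁻¹ mod 105 explicitly. Euclid's algorithm: 105 = 9·11 + 6, 11 = 1·6 + 5, 6 = 1·5 + 1; back-substituting gives 1 = 86·11 − 9·105, so 11⁻¹ ≡ 86 (mod 105).
Since σ is injective, we compute σ⁻¹(63): solve 11x + 64 ≡ 63 (mod 105), i.e. 11x ≡ 104 (mod 105).
Multiplying by 11⁻¹ = 86 gives x ≡ 86·104 = 8944 = 85·105 + 19 ≡ 19 (mod 105).
Check: σ(19) = 11·19 + 64 = 273 = 2·105 + 63 ≡ 63 (mod 105).

19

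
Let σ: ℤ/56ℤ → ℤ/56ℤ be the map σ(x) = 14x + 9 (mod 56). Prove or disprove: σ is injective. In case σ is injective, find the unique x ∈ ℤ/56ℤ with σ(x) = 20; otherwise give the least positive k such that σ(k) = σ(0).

4

By definition, injectivity means: for all u, v in the domain, σ(u) = σ(v) implies u = v.
We have gcd(14, 56) = 14 > 1. Taking u = 0 and v = 4: σ(0) = 9 and σ(4) = 14·4 + 9 = 65 ≡ 9 (mod 56).
So σ(0) = σ(4) while 0 ≠ 4, therefore σ is not injective.
Since σ is not injective, we find the least positive k with σ(k) = σ(0): this means 14k ≡ 0 (mod 56), i.e. 56 ∣ 14k. Since gcd(14, 56) = 14, dividing through by 14 this holds exactly when 4 ∣ k.
The smallest positive such k is 4.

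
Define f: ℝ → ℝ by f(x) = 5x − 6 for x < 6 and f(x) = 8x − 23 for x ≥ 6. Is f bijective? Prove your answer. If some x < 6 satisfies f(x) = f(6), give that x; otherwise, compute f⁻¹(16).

22/5

Both pieces are strictly increasing (slopes 5 and 8), so each is injective on its own interval.
The left piece maps (−∞, 6) onto (−∞, 24); the right piece maps [6, ∞) onto [25, ∞).
The images leave a gap (24 has no preimage), so f is not surjective, hence not bijective.
Because the two images are disjoint, no x < 6 has f(x) = f(6), so we compute f⁻¹(16): 16 lies in (−∞, 24), so solve 5x − 6 = 16: x = (16 + 6)/5 = 22/5.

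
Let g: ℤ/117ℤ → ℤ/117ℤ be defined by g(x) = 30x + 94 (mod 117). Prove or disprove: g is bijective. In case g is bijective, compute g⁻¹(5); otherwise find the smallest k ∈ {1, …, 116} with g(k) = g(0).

We have gcd(30, 117) = 3 > 1. Taking s = 0 and t = 39: g(0) = 94 and g(39) = 30·39 + 94 = 1264 ≡ 94 (mod 117).
So g(0) = g(39) while 0 ≠ 39, therefore g is not injective, hence not bijective.
Since g is not bijective, we find the least positive k with g(k) = g(0): this means 30k ≡ 0 (mod 117), i.e. 117 ∣ 30k. Since gcd(30, 117) = 3, dividing through by 3 this holds exactly when 39 ∣ 10k, and as gcd(10, 39) = 1, exactly when 39 ∣ k.
The smallest positive such k is 39.

39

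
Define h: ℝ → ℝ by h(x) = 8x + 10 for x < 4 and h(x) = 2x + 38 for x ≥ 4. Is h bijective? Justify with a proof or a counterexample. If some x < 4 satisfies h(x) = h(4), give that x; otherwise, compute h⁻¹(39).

Both pieces are strictly increasing (slopes 8 and 2), so each is injective on its own interval.
The left piece maps (−∞, 4) onto (−∞, 42); the right piece maps [4, ∞) onto [46, ∞).
The images leave a gap (42 has no preimage), so h is not surjective, hence not bijective.
Because the two images are disjoint, no x < 4 has h(x) = h(4), so we compute h⁻¹(39): 39 lies in (−∞, 42), so solve 8x + 10 = 39: x = (39 − 10)/8 = 29/8.

29/8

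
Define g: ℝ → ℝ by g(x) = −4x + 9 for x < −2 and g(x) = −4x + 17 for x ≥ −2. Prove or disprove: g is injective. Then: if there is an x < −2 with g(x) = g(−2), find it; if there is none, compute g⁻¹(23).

-4

Both pieces are strictly decreasing (slopes −4 and −4), so each is injective on its own interval.
The left piece maps (−∞, −2) onto (17, ∞); the right piece maps [−2, ∞) onto (−∞, 25].
These images overlap. In particular g(−2) = 25 (right piece), and solving −4x + 9 = 25 on the left piece gives x = −4 < −2.
So g(−4) = g(−2) with −4 ≠ −2, and g is not injective. This x = −4 is the requested value below −2.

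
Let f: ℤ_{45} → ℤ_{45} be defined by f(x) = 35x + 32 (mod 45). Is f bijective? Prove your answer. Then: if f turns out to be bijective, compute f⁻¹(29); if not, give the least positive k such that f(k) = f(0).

9

We have gcd(35, 45) = 5 > 1. Taking x_1 = 0 and x_2 = 9: f(0) = 32 and f(9) = 35·9 + 32 = 347 ≡ 32 (mod 45).
So f(0) = f(9) while 0 ≠ 9, hence f is not injective, hence not bijective.
Since f is not bijective, we find the least positive k with f(k) = f(0): this means 35k ≡ 0 (mod 45), i.e. 45 ∣ 35k. Since gcd(35, 45) = 5, dividing through by 5 this holds exactly when 9 ∣ 7k, and as gcd(7, 9) = 1, exactly when 9 ∣ k.
The smallest positive such k is 9.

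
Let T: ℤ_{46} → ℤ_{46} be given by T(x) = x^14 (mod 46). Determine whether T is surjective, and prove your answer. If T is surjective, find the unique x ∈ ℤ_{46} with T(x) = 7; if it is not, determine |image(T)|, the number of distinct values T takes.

T(22): Repeated squaring mod 46: 22^1 ≡ 22, 22^2 ≡ 22² = 484 ≡ 24, 22^4 ≡ 24² = 576 ≡ 24, 22^8 ≡ 24² = 576 ≡ 24. Since 14 = 8 + 4 + 2, 22^14 ≡ 24·24·24: 24·24 = 576 ≡ 24, then 24·24 = 576 ≡ 24. So 22^14 ≡ 24 (mod 46).
T(24): Repeated squaring mod 46: 24^1 ≡ 24, 24^2 ≡ 24² = 576 ≡ 24, 24^4 ≡ 24² = 576 ≡ 24, 24^8 ≡ 24² = 576 ≡ 24. Since 14 = 8 + 4 + 2, 24^14 ≡ 24·24·24: 24·24 = 576 ≡ 24, then 24·24 = 576 ≡ 24. So 24^14 ≡ 24 (mod 46).
So T(22) = T(24) = 24 while 22 ≠ 24, therefore T is not injective.
A non-injective map from the 46-element set ℤ_{46} to itself takes at most 45 distinct values, so it cannot be surjective. Hence T is not surjective.
Since T is not surjective, we determine |image(T)|. Computing x^14 mod 46 for each x (by repeated squaring, reducing mod 46 at every step), the values T(0), T(1), …, T(45) are: 0, 1, 8, 27, 18, 13, 32, 25, 6, 39, 12, 3, 26, 35, 16, 29, 2, 9, 36, 41, 4, 31, 24, 23, 24, 31, 4, 41, 36, 9, 2, 29, 16, 35, 26, 3, 12, 39, 6, 25, 32, 13, 18, 27, 8, 1.
The distinct values are {0, 1, 2, 3, 4, 6, 8, 9, 12, 13, 16, 18, 23, 24, 25, 26, 27, 29, 31, 32, 35, 36, 39, 41}; there are 24 of them.

24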